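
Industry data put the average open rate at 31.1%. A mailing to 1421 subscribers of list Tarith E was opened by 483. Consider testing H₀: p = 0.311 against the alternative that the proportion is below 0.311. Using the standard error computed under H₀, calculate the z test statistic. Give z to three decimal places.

p̂ = 483/1421 ≈ 0.339901.
Standard error under H₀: √(0.311×0.689/1421) = 0.012280.
z = (0.339901 − 0.311)/0.012280 = 0.028901/0.012280 = 2.354.
p-value = P(Z < 2.354) ≈ 0.9907.

z = 2.354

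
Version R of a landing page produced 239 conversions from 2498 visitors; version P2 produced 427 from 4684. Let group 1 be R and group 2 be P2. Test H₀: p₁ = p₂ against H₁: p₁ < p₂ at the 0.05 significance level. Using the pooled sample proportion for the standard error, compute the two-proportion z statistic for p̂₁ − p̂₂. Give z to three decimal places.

p̂₁ = 239/2498 ≈ 0.095677, p̂₂ = 427/4684 ≈ 0.091161.
Pooled p̂ = (239+427)/(2498+4684) = 666/7182 = 0.092732.
SE = √(0.0841326 × 0.000613813) = 0.007186.
z = (0.095677 − 0.091161)/0.007186 = 0.004516/0.007186 = 0.628.
p-value = P(Z < 0.628) ≈ 0.7351, so at α = 0.05 we fail to reject H₀.

z = 0.628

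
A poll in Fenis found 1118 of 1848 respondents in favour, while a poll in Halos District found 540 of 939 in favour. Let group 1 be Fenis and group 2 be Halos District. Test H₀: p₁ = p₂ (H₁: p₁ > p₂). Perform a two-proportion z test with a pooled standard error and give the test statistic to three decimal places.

z = 1.520

p̂₁ = 1118/1848 = 0.60498, p̂₂ = 540/939 = 0.57508.
Pooled p̂ = (1118+540)/(1848+939) = 1658/2787 = 0.59490.
SE = √(p̂(1−p̂)(1/n₁+1/n₂)) = √(0.59490·0.40510·0.00160609) = √(0.000387056) = 0.01967.
z = (0.60498 − 0.57508)/0.01967 = 0.02990/0.01967 = 1.520.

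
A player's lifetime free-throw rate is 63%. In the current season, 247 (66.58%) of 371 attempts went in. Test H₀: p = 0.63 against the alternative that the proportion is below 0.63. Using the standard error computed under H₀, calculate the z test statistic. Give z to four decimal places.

p̂ = 247/371 ≈ 0.665768.
Standard error under H₀: √(0.63×0.37/371) = 0.025066.
z = (0.665768 − 0.63)/0.025066 = 0.035768/0.025066 = 1.4270.

z = 1.4270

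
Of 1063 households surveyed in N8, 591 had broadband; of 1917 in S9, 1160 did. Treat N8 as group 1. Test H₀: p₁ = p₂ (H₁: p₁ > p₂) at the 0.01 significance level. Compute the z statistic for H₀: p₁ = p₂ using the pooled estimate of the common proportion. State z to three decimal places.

z = -2.610

p̂₁ = 591/1063 = 0.555974, p̂₂ = 1160/1917 = 0.605112.
Pooled p̂ = (591+1160)/(1063+1917) = 1751/2980 = 0.587584.
SE = √(0.242329 × 0.00146238) = 0.018825.
z = (0.555974 − 0.605112)/0.018825 = -0.049138/0.018825 = -2.610.
p-value = P(Z > -2.610) ≈ 0.9955; since p > α = 0.01, fail to reject H₀.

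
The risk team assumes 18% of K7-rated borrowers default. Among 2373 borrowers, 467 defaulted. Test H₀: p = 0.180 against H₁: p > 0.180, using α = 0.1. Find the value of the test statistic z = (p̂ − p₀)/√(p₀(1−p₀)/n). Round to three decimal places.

p̂ = 467/2373 ≈ 0.196797.
Under H₀, SE = √(0.18·0.82/2373) = √(6.21997e-05) = 0.007887.
z = (0.196797 − 0.18)/0.007887 = 0.016797/0.007887 = 2.130.
p-value = P(Z > 2.130) ≈ 0.0166. With α = 0.1, reject H₀.

z = 2.130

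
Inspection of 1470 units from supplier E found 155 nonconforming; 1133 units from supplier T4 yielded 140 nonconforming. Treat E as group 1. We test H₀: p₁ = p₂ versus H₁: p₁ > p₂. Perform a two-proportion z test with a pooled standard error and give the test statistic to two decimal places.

z = -1.45

p̂₁ = 155/1470 ≈ 0.10544, p̂₂ = 140/1133 ≈ 0.12357.
Pooled p̂ = (155+140)/(1470+1133) = 295/2603 = 0.11333.
SE = √(0.100487 × 0.00156288) = 0.01253.
z = (0.10544 − 0.12357)/0.01253 = -0.01813/0.01253 = -1.45.
p-value = P(Z > -1.446) ≈ 0.9259.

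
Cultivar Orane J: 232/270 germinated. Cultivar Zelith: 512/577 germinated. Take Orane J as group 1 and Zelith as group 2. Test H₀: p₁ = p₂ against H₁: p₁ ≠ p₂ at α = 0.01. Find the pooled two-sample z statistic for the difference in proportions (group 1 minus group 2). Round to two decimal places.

z = -1.17

p̂₁ = 232/270 = 0.85926, p̂₂ = 512/577 = 0.88735.
Pooled p̂ = (232+512)/(270+577) = 744/847 = 0.87839.
SE = √(0.106818 × 0.00543681) = 0.02410.
z = (0.85926 − 0.88735)/0.02410 = -0.02809/0.02410 = -1.17.
p-value = 2·P(Z > 1.166) ≈ 0.2438. With α = 0.01, fail to reject H₀.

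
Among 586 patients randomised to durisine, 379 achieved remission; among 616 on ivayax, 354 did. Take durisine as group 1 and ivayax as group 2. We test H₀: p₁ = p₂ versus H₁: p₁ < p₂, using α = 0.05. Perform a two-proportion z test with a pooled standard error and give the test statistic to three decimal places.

z = 2.561

p̂₁ = 379/586 ≈ 0.64676, p̂₂ = 354/616 ≈ 0.57468.
Pooled p̂ = (379+354)/(586+616) = 733/1202 = 0.60982.
SE = √(p̂(1−p̂)(1/n₁+1/n₂)) = √(0.60982·0.39018·0.00332986) = √(0.000792308) = 0.02815.
z = (0.64676 − 0.57468)/0.02815 = 0.07208/0.02815 = 2.561.
p-value = P(Z < 2.561) ≈ 0.9948, so at α = 0.05 we fail to reject H₀.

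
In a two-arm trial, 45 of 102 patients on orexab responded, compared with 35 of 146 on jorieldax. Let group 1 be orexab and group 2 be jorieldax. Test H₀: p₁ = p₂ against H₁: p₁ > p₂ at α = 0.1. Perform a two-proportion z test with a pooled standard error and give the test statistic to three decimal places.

p̂₁ = 45/102 = 0.441176, p̂₂ = 35/146 = 0.239726.
Pooled p̂ = (45+35)/(102+146) = 80/248 = 0.322581.
SE = √(0.218522 × 0.0166532) = 0.060325.
z = (0.441176 − 0.239726)/0.060325 = 0.201450/0.060325 = 3.339.
p-value = P(Z > 3.339) ≈ 0.0004, so at α = 0.1 we reject H₀.

z = 3.339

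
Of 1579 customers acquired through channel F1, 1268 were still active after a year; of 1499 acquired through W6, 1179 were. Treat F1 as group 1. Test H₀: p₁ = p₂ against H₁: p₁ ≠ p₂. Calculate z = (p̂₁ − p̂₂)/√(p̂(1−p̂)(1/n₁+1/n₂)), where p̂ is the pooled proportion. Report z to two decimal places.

z = 1.13

p̂₁ = 1268/1579 = 0.8030, p̂₂ = 1179/1499 = 0.7865.
Pooled p̂ = (1268+1179)/(1579+1499) = 2447/3078 = 0.7950.
SE = √(p̂(1−p̂)(1/n₁+1/n₂)) = √(0.7950·0.2050·0.00130042) = √(0.000211939) = 0.0146.
z = (0.8030 − 0.7865)/0.0146 = 0.0165/0.0146 = 1.13.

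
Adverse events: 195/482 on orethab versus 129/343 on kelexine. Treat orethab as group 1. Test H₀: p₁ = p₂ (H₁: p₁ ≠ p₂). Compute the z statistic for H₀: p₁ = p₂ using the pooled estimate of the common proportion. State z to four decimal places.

z = 0.8253

p̂₁ = 195/482 ≈ 0.404564, p̂₂ = 129/343 ≈ 0.376093.
Pooled p̂ = (195+129)/(482+343) = 324/825 = 0.392727.
SE = √(p̂(1−p̂)(1/n₁+1/n₂)) = √(0.392727·0.607273·0.00499014) = √(0.00119011) = 0.034498.
z = (0.404564 − 0.376093)/0.034498 = 0.028471/0.034498 = 0.8253.
Two-sided p-value ≈ 2·Φ(−0.825) = 0.4092.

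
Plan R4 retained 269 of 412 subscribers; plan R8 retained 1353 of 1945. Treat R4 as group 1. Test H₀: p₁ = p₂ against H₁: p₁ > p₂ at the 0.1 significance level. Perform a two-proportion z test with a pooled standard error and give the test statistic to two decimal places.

p̂₁ = 269/412 = 0.6529, p̂₂ = 1353/1945 = 0.6956.
Pooled p̂ = (269+1353)/(412+1945) = 1622/2357 = 0.6882.
SE = √(p̂(1−p̂)(1/n₁+1/n₂)) = √(0.6882·0.3118·0.00294132) = √(0.000631192) = 0.0251.
z = (0.6529 − 0.6956)/0.0251 = -0.0427/0.0251 = -1.70.
p-value = P(Z > -1.700) ≈ 0.9555, so at α = 0.1 we fail to reject H₀.

z = -1.70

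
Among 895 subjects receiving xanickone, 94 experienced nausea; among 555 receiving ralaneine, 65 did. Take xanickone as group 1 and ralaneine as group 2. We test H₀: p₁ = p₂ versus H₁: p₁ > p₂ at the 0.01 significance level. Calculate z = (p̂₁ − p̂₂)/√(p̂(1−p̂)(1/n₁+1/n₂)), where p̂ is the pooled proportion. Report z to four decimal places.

z = -0.7161

p̂₁ = 94/895 = 0.105028, p̂₂ = 65/555 = 0.117117.
Pooled p̂ = (94+65)/(895+555) = 159/1450 = 0.109655.
SE = √(p̂(1−p̂)(1/n₁+1/n₂)) = √(0.109655·0.890345·0.00291912) = √(0.000284996) = 0.016882.
z = (0.105028 − 0.117117)/0.016882 = -0.012089/0.016882 = -0.7161.
p-value = P(Z > -0.716) ≈ 0.7630, so at α = 0.01 we fail to reject H₀.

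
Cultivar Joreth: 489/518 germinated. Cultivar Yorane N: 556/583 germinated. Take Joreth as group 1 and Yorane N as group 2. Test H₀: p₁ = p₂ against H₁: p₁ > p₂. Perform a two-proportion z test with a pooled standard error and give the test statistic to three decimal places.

p̂₁ = 489/518 ≈ 0.94402, p̂₂ = 556/583 ≈ 0.95369.
Pooled p̂ = (489+556)/(518+583) = 1045/1101 = 0.94914.
SE = √(p̂(1−p̂)(1/n₁+1/n₂)) = √(0.94914·0.05086·0.00364577) = √(0.000176002) = 0.01327.
z = (0.94402 − 0.95369)/0.01327 = -0.00967/0.01327 = -0.729.

z = -0.729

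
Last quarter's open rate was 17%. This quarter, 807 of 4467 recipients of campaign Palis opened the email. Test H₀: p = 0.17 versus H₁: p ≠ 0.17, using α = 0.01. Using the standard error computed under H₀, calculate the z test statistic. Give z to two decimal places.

p̂ = 807/4467 = 0.18066.
Under H₀, SE = √(0.17·0.83/4467) = √(3.15872e-05) = 0.00562.
z = (0.18066 − 0.17)/0.00562 = 0.01066/0.00562 = 1.90.
Two-sided p-value ≈ 2·Φ(−1.896) = 0.0579; since p > α = 0.01, fail to reject H₀.

z = 1.90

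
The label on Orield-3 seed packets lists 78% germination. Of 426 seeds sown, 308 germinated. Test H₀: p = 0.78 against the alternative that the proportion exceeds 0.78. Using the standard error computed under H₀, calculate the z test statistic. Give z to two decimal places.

z = -2.84

p̂ = 308/426 = 0.7230.
SE = √(p₀(1−p₀)/n) = √(0.1716/426) = 0.0201.
z = (0.7230 − 0.78)/0.0201 = -0.0570/0.0201 = -2.84.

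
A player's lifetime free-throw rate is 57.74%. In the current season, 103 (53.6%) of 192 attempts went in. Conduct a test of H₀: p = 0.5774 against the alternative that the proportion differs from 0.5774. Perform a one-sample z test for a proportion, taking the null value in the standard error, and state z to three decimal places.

z = -1.148

p̂ = 103/192 = 0.53646.
Under H₀, SE = √(0.5774·0.4226/192) = √(0.00127088) = 0.03565.
z = (0.53646 − 0.5774)/0.03565 = -0.04094/0.03565 = -1.148.
p-value = 2·P(Z > 1.148) ≈ 0.2508.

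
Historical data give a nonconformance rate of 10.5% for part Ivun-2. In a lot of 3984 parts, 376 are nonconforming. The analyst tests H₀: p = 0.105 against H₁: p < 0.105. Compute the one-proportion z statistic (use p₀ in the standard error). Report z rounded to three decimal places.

z = -2.187

p̂ = 376/3984 ≈ 0.094378.
Standard error under H₀: √(0.105×0.895/3984) = 0.004857.
z = (0.094378 − 0.105)/0.004857 = -0.010622/0.004857 = -2.187.
p-value = P(Z < -2.187) ≈ 0.0144.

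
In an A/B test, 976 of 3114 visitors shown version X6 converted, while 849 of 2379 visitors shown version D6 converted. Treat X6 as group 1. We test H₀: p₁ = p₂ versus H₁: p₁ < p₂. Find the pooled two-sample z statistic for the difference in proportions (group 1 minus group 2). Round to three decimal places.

p̂₁ = 976/3114 = 0.313423, p̂₂ = 849/2379 = 0.356873.
Pooled p̂ = (976+849)/(3114+2379) = 1825/5493 = 0.332241.
SE = √(0.221857 × 0.000741475) = 0.012826.
z = (0.313423 − 0.356873)/0.012826 = -0.043450/0.012826 = -3.388.
p-value = P(Z < -3.388) ≈ 0.0004.

z = -3.388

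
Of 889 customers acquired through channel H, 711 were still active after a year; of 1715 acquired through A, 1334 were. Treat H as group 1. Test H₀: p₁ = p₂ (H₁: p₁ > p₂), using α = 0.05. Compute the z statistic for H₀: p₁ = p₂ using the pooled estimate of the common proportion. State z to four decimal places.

p̂₁ = 711/889 ≈ 0.799775, p̂₂ = 1334/1715 ≈ 0.777843.
Pooled p̂ = (711+1334)/(889+1715) = 2045/2604 = 0.785330.
SE = √(p̂(1−p̂)(1/n₁+1/n₂)) = √(0.785330·0.214670·0.00170795) = √(0.000287938) = 0.016969.
z = (0.799775 − 0.777843)/0.016969 = 0.021932/0.016969 = 1.2925.
p-value = P(Z > 1.293) ≈ 0.0981; since p > α = 0.05, fail to reject H₀.

z = 1.2925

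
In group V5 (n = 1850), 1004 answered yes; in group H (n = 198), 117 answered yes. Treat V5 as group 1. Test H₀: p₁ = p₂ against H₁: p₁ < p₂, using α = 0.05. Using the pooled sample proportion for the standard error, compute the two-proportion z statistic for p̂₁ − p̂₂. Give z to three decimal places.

z = -1.295

p̂₁ = 1004/1850 = 0.54270, p̂₂ = 117/198 = 0.59091.
Pooled p̂ = (1004+117)/(1850+198) = 1121/2048 = 0.54736.
SE = √(0.247757 × 0.00559105) = 0.03722.
z = (0.54270 − 0.59091)/0.03722 = -0.04821/0.03722 = -1.295.
p-value = P(Z < -1.295) ≈ 0.0976, so at α = 0.05 we fail to reject H₀.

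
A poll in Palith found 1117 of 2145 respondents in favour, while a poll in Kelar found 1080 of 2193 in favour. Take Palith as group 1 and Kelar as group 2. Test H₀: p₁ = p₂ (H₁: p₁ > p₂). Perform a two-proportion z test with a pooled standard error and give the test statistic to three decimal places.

p̂₁ = 1117/2145 ≈ 0.52075, p̂₂ = 1080/2193 ≈ 0.49248.
Pooled p̂ = (1117+1080)/(2145+2193) = 2197/4338 = 0.50645.
SE = √(0.249958 × 0.000922197) = 0.01518.
z = (0.52075 − 0.49248)/0.01518 = 0.02827/0.01518 = 1.862.

z = 1.862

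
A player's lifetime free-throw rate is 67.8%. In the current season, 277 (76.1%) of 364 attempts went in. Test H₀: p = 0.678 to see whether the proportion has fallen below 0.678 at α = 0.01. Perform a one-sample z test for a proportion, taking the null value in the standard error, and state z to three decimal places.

p̂ = 277/364 ≈ 0.76099.
SE = √(p₀(1−p₀)/n) = √(0.21832/364) = 0.02449.
z = (0.76099 − 0.678)/0.02449 = 0.08299/0.02449 = 3.389.
p-value = P(Z < 3.389) ≈ 0.9996, so at α = 0.01 we fail to reject H₀.

z = 3.389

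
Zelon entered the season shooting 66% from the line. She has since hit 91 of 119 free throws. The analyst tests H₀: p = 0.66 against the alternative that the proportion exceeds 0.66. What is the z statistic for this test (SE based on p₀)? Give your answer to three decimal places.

p̂ = 91/119 ≈ 0.764706.
Under H₀, SE = √(0.66·0.34/119) = √(0.00188571) = 0.043425.
z = (0.764706 − 0.66)/0.043425 = 0.104706/0.043425 = 2.411.
p-value = P(Z > 2.411) ≈ 0.0080.

z = 2.411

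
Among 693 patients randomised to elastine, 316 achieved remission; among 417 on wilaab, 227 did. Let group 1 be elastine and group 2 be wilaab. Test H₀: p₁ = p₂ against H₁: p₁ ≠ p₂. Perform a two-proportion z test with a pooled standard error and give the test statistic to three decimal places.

z = -2.853

p̂₁ = 316/693 = 0.455988, p̂₂ = 227/417 = 0.544365.
Pooled p̂ = (316+227)/(693+417) = 543/1110 = 0.489189.
SE = √(0.249883 × 0.00384108) = 0.030981.
z = (0.455988 − 0.544365)/0.030981 = -0.088377/0.030981 = -2.853.
Two-sided p-value ≈ 2·Φ(−2.853) = 0.0043.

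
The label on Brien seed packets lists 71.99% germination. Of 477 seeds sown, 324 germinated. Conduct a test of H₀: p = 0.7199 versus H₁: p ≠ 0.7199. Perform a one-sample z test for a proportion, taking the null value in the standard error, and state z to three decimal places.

z = -1.977

p̂ = 324/477 = 0.67925.
Under H₀, SE = √(0.7199·0.2801/477) = √(0.000422734) = 0.02056.
z = (0.67925 − 0.7199)/0.02056 = -0.04065/0.02056 = -1.977.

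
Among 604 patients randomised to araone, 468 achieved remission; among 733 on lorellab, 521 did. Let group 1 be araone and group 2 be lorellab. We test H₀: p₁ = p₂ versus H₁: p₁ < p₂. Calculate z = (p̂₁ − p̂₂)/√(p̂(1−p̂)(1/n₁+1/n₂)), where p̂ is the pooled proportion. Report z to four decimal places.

p̂₁ = 468/604 ≈ 0.774834, p̂₂ = 521/733 ≈ 0.710778.
Pooled p̂ = (468+521)/(604+733) = 989/1337 = 0.739716.
SE = √(p̂(1−p̂)(1/n₁+1/n₂)) = √(0.739716·0.260284·0.00301989) = √(0.000581438) = 0.024113.
z = (0.774834 − 0.710778)/0.024113 = 0.064056/0.024113 = 2.6565.

z = 2.6565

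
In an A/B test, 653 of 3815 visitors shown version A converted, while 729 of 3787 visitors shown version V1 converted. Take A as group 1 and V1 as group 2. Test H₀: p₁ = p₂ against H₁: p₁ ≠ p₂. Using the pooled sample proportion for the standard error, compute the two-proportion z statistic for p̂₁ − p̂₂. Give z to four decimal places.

p̂₁ = 653/3815 ≈ 0.1711664, p̂₂ = 729/3787 ≈ 0.1925007.
Pooled p̂ = (653+729)/(3815+3787) = 1382/7602 = 0.1817943.
SE = √(p̂(1−p̂)(1/n₁+1/n₂)) = √(0.1817943·0.8182057·0.000526184) = √(7.82674e-05) = 0.0088469.
z = (0.1711664 − 0.1925007)/0.0088469 = -0.0213343/0.0088469 = -2.4115.
Two-sided p-value ≈ 2·Φ(−2.411) = 0.0159.

z = -2.4115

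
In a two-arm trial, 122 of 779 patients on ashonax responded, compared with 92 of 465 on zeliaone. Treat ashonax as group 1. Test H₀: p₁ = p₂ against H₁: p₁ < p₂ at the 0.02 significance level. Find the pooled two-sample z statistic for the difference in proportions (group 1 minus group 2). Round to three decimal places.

p̂₁ = 122/779 = 0.156611, p̂₂ = 92/465 = 0.197849.
Pooled p̂ = (122+92)/(779+465) = 214/1244 = 0.172026.
SE = √(p̂(1−p̂)(1/n₁+1/n₂)) = √(0.172026·0.827974·0.00343423) = √(0.000489148) = 0.022117.
z = (0.156611 − 0.197849)/0.022117 = -0.041238/0.022117 = -1.865.
p-value = P(Z < -1.865) ≈ 0.0311, so at α = 0.02 we fail to reject H₀.

z = -1.865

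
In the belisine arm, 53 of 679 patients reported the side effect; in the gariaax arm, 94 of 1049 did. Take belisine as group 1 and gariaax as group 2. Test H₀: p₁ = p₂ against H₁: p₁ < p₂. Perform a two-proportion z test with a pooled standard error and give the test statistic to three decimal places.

z = -0.841

p̂₁ = 53/679 = 0.07806, p̂₂ = 94/1049 = 0.08961.
Pooled p̂ = (53+94)/(679+1049) = 147/1728 = 0.08507.
SE = √(0.0778326 × 0.00242604) = 0.01374.
z = (0.07806 − 0.08961)/0.01374 = -0.01155/0.01374 = -0.841.
p-value = P(Z < -0.841) ≈ 0.2002.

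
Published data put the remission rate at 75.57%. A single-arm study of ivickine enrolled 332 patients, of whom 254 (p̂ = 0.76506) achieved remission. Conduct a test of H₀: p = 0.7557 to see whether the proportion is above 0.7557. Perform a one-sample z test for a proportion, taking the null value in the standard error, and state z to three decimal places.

z = 0.397

p̂ = 254/332 ≈ 0.76506.
Under H₀, SE = √(0.7557·0.2443/332) = √(0.000556077) = 0.02358.
z = (0.76506 − 0.7557)/0.02358 = 0.00936/0.02358 = 0.397.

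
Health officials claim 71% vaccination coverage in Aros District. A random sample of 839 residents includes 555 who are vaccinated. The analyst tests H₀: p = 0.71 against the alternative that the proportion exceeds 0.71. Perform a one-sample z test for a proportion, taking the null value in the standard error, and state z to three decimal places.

p̂ = 555/839 = 0.661502.
SE = √(p₀(1−p₀)/n) = √(0.2059/839) = 0.015666.
z = (0.661502 − 0.71)/0.015666 = -0.048498/0.015666 = -3.096.
p-value = P(Z > -3.096) ≈ 0.9990.

z = -3.096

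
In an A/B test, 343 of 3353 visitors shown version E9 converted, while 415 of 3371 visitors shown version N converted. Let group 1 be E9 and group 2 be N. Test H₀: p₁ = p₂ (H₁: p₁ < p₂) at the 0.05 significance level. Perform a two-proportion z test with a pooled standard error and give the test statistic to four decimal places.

p̂₁ = 343/3353 = 0.102296, p̂₂ = 415/3371 = 0.123109.
Pooled p̂ = (343+415)/(3353+3371) = 758/6724 = 0.112731.
SE = √(p̂(1−p̂)(1/n₁+1/n₂)) = √(0.112731·0.887269·0.000594888) = √(5.95021e-05) = 0.007714.
z = (0.102296 − 0.123109)/0.007714 = -0.020813/0.007714 = -2.6981.
p-value = P(Z < -2.698) ≈ 0.0035. With α = 0.05, reject H₀.

z = -2.6981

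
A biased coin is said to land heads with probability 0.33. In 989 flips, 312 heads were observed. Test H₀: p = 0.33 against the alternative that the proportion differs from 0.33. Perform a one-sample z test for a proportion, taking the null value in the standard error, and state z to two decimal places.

z = -0.97

p̂ = 312/989 ≈ 0.3155.
Under H₀, SE = √(0.33·0.67/989) = √(0.000223559) = 0.0150.
z = (0.3155 − 0.33)/0.0150 = -0.0145/0.0150 = -0.97.
Two-sided p-value ≈ 2·Φ(−0.972) = 0.3312.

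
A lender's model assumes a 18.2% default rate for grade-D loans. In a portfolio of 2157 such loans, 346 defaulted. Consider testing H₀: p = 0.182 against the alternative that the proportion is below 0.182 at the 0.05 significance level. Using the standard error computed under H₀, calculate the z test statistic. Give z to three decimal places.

p̂ = 346/2157 = 0.160408.
SE = √(p₀(1−p₀)/n) = √(0.14888/2157) = 0.008308.
z = (0.160408 − 0.182)/0.008308 = -0.021592/0.008308 = -2.599.
p-value = P(Z < -2.599) ≈ 0.0047, so at α = 0.05 we reject H₀.

z = -2.599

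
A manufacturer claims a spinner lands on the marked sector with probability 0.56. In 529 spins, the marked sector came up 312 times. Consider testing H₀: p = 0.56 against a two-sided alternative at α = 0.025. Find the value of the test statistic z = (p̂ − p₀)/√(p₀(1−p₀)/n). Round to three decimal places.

z = 1.380

p̂ = 312/529 = 0.58979.
Under H₀, SE = √(0.56·0.44/529) = √(0.000465784) = 0.02158.
z = (0.58979 − 0.56)/0.02158 = 0.02979/0.02158 = 1.380.
p-value = 2·P(Z > 1.380) ≈ 0.1675; since p > α = 0.025, fail to reject H₀.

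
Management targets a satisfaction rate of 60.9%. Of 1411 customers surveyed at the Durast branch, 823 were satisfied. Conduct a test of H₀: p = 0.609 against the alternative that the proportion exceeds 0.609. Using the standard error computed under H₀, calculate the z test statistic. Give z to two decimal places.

p̂ = 823/1411 = 0.5833.
Under H₀, SE = √(0.609·0.391/1411) = √(0.000168759) = 0.0130.
z = (0.5833 − 0.609)/0.0130 = -0.0257/0.0130 = -1.98.

z = -1.98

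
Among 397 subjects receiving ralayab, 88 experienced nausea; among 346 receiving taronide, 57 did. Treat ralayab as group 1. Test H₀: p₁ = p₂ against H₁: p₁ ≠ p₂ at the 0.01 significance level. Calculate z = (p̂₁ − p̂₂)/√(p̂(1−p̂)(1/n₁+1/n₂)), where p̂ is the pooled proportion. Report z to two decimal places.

z = 1.95

p̂₁ = 88/397 = 0.22166, p̂₂ = 57/346 = 0.16474.
Pooled p̂ = (88+57)/(397+346) = 145/743 = 0.19515.
SE = √(0.157069 × 0.00540907) = 0.02915.
z = (0.22166 − 0.16474)/0.02915 = 0.05692/0.02915 = 1.95.
Two-sided p-value ≈ 2·Φ(−1.953) = 0.0508, so at α = 0.01 we fail to reject H₀.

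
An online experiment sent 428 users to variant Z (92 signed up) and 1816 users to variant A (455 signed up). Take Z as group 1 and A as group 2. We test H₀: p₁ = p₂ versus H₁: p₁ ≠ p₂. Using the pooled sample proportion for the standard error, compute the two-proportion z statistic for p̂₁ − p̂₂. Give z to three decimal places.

z = -1.543

p̂₁ = 92/428 = 0.21495, p̂₂ = 455/1816 = 0.25055.
Pooled p̂ = (92+455)/(428+1816) = 547/2244 = 0.24376.
SE = √(0.184342 × 0.00288711) = 0.02307.
z = (0.21495 − 0.25055)/0.02307 = -0.03560/0.02307 = -1.543.
p-value = 2·P(Z > 1.543) ≈ 0.1228.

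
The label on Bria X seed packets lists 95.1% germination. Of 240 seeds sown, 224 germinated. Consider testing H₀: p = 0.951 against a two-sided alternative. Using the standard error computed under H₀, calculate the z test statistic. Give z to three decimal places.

p̂ = 224/240 = 0.93333.
SE = √(p₀(1−p₀)/n) = √(0.046599/240) = 0.01393.
z = (0.93333 − 0.951)/0.01393 = -0.01767/0.01393 = -1.268.
p-value = 2·P(Z > 1.268) ≈ 0.2048.

z = -1.268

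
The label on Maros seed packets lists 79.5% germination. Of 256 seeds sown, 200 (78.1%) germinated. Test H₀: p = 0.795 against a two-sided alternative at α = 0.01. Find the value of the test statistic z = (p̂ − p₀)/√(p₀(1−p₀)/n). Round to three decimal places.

p̂ = 200/256 ≈ 0.78125.
Under H₀, SE = √(0.795·0.205/256) = √(0.000636621) = 0.02523.
z = (0.78125 − 0.795)/0.02523 = -0.01375/0.02523 = -0.545.
p-value = 2·P(Z > 0.545) ≈ 0.5858; since p > α = 0.01, fail to reject H₀.

z = -0.545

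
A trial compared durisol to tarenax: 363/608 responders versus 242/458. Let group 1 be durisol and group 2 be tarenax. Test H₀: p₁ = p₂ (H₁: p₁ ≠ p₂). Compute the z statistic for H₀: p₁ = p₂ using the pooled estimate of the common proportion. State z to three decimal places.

p̂₁ = 363/608 ≈ 0.59704, p̂₂ = 242/458 ≈ 0.52838.
Pooled p̂ = (363+242)/(608+458) = 605/1066 = 0.56754.
SE = √(0.245438 × 0.00382814) = 0.03065.
z = (0.59704 − 0.52838)/0.03065 = 0.06866/0.03065 = 2.240.
p-value = 2·P(Z > 2.240) ≈ 0.0251.

z = 2.240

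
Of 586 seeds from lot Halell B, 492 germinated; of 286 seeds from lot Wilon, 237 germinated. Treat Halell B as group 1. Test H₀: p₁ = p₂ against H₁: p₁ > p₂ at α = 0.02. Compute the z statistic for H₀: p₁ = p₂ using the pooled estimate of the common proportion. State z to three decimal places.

p̂₁ = 492/586 ≈ 0.83959, p̂₂ = 237/286 ≈ 0.82867.
Pooled p̂ = (492+237)/(586+286) = 729/872 = 0.83601.
SE = √(0.137098 × 0.00520299) = 0.02671.
z = (0.83959 − 0.82867)/0.02671 = 0.01092/0.02671 = 0.409.
p-value = P(Z > 0.409) ≈ 0.3413; since p > α = 0.02, fail to reject H₀.

z = 0.409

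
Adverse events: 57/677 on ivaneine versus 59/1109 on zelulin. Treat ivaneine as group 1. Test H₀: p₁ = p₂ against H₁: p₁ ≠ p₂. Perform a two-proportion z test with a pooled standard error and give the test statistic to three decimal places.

z = 2.579

p̂₁ = 57/677 = 0.084195, p̂₂ = 59/1109 = 0.053201.
Pooled p̂ = (57+59)/(677+1109) = 116/1786 = 0.064950.
SE = √(p̂(1−p̂)(1/n₁+1/n₂)) = √(0.064950·0.935050·0.00237882) = √(0.000144468) = 0.012019.
z = (0.084195 − 0.053201)/0.012019 = 0.030994/0.012019 = 2.579.
p-value = 2·P(Z > 2.579) ≈ 0.0099.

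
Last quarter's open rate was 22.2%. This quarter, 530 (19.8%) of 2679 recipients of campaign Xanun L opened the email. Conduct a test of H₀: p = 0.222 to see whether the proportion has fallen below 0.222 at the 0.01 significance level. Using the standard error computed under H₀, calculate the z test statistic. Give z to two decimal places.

p̂ = 530/2679 ≈ 0.19784.
Under H₀, SE = √(0.222·0.778/2679) = √(6.44703e-05) = 0.00803.
z = (0.19784 − 0.222)/0.00803 = -0.02416/0.00803 = -3.01.
p-value = P(Z < -3.010) ≈ 0.0013. With α = 0.01, reject H₀.

z = -3.01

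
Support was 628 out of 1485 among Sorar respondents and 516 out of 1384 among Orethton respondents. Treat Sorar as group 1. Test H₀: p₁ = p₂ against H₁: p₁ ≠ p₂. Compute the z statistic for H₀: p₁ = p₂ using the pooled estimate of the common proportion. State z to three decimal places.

p̂₁ = 628/1485 ≈ 0.422896, p̂₂ = 516/1384 ≈ 0.372832.
Pooled p̂ = (628+516)/(1485+1384) = 1144/2869 = 0.398745.
SE = √(p̂(1−p̂)(1/n₁+1/n₂)) = √(0.398745·0.601255·0.00139594) = √(0.000334674) = 0.018294.
z = (0.422896 − 0.372832)/0.018294 = 0.050064/0.018294 = 2.737.
p-value = 2·P(Z > 2.737) ≈ 0.0062.

z = 2.737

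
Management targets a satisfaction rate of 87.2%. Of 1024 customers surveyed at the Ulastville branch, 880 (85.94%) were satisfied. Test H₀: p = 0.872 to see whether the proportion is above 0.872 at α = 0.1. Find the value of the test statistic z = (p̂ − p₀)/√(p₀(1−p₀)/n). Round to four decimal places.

p̂ = 880/1024 ≈ 0.859375.
Under H₀, SE = √(0.872·0.128/1024) = √(0.000109) = 0.010440.
z = (0.859375 − 0.872)/0.010440 = -0.012625/0.010440 = -1.2093.
p-value = P(Z > -1.209) ≈ 0.8867; since p > α = 0.1, fail to reject H₀.

z = -1.2093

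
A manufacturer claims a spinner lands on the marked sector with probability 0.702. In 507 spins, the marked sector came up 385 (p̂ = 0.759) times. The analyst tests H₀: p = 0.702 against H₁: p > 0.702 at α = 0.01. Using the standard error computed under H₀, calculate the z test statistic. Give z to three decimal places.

z = 2.824

p̂ = 385/507 = 0.759369.
Standard error under H₀: √(0.702×0.298/507) = 0.020313.
z = (0.759369 − 0.702)/0.020313 = 0.057369/0.020313 = 2.824.
p-value = P(Z > 2.824) ≈ 0.0024. With α = 0.01, reject H₀.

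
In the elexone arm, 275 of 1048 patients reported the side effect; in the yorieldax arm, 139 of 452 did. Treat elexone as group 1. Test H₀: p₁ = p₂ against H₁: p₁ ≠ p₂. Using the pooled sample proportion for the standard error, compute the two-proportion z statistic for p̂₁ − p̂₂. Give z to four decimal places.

p̂₁ = 275/1048 = 0.262405, p̂₂ = 139/452 = 0.307522.
Pooled p̂ = (275+139)/(1048+452) = 414/1500 = 0.276000.
SE = √(0.199824 × 0.00316659) = 0.025155.
z = (0.262405 − 0.307522)/0.025155 = -0.045117/0.025155 = -1.7936.
p-value = 2·P(Z > 1.794) ≈ 0.0729.

z = -1.7936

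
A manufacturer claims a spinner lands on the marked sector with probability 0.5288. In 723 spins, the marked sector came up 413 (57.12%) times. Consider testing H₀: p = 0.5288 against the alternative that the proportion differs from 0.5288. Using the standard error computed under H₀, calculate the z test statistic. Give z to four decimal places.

p̂ = 413/723 ≈ 0.5712310.
Standard error under H₀: √(0.5288×0.4712/723) = 0.0185643.
z = (0.5712310 − 0.5288)/0.0185643 = 0.0424310/0.0185643 = 2.2856.
p-value = 2·P(Z > 2.286) ≈ 0.0223.

z = 2.2856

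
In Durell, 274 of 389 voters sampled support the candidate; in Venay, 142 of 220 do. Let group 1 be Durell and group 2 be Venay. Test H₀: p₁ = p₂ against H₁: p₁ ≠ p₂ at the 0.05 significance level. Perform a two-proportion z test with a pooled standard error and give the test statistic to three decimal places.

p̂₁ = 274/389 = 0.70437, p̂₂ = 142/220 = 0.64545.
Pooled p̂ = (274+142)/(389+220) = 416/609 = 0.68309.
SE = √(0.216479 × 0.00711615) = 0.03925.
z = (0.70437 − 0.64545)/0.03925 = 0.05892/0.03925 = 1.501.
Two-sided p-value ≈ 2·Φ(−1.501) = 0.1333; since p > α = 0.05, fail to reject H₀.

z = 1.501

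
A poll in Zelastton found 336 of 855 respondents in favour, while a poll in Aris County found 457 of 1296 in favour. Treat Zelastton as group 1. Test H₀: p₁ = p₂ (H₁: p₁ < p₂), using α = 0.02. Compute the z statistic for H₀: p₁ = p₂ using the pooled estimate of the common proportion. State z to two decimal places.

p̂₁ = 336/855 ≈ 0.3930, p̂₂ = 457/1296 ≈ 0.3526.
Pooled p̂ = (336+457)/(855+1296) = 793/2151 = 0.3687.
SE = √(p̂(1−p̂)(1/n₁+1/n₂)) = √(0.3687·0.6313·0.0019412) = √(0.000451816) = 0.0213.
z = (0.3930 − 0.3526)/0.0213 = 0.0404/0.0213 = 1.90.
p-value = P(Z < 1.899) ≈ 0.9712, so at α = 0.02 we fail to reject H₀.

z = 1.90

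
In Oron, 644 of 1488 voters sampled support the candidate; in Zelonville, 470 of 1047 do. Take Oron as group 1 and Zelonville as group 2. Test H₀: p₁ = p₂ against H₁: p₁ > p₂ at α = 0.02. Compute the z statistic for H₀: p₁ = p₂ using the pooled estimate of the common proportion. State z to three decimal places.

p̂₁ = 644/1488 = 0.43280, p̂₂ = 470/1047 = 0.44890.
Pooled p̂ = (644+470)/(1488+1047) = 1114/2535 = 0.43945.
SE = √(p̂(1−p̂)(1/n₁+1/n₂)) = √(0.43945·0.56055·0.00162715) = √(0.000400822) = 0.02002.
z = (0.43280 − 0.44890)/0.02002 = -0.01610/0.02002 = -0.804.
p-value = P(Z > -0.804) ≈ 0.7894. With α = 0.02, fail to reject H₀.

z = -0.804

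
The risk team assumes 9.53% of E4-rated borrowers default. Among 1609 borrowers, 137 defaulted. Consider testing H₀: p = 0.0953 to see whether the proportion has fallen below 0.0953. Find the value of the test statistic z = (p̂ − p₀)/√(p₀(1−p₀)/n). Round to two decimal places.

z = -1.39

p̂ = 137/1609 = 0.08515.
SE = √(p₀(1−p₀)/n) = √(0.086218/1609) = 0.00732.
z = (0.08515 − 0.0953)/0.00732 = -0.01015/0.00732 = -1.39.
p-value = P(Z < -1.387) ≈ 0.0827.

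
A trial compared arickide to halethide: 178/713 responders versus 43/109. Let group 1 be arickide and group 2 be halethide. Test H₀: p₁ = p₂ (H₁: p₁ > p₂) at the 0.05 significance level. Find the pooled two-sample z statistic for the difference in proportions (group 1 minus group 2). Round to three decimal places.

p̂₁ = 178/713 = 0.24965, p̂₂ = 43/109 = 0.39450.
Pooled p̂ = (178+43)/(713+109) = 221/822 = 0.26886.
SE = √(0.196573 × 0.0105768) = 0.04560.
z = (0.24965 − 0.39450)/0.04560 = -0.14485/0.04560 = -3.177.
p-value = P(Z > -3.177) ≈ 0.9993. With α = 0.05, fail to reject H₀.

z = -3.177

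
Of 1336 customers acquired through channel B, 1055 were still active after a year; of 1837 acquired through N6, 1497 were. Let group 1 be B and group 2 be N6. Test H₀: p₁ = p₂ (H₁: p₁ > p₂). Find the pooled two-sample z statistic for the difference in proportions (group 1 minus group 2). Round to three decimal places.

p̂₁ = 1055/1336 = 0.789671, p̂₂ = 1497/1837 = 0.814916.
Pooled p̂ = (1055+1497)/(1336+1837) = 2552/3173 = 0.804286.
SE = √(0.15741 × 0.00129287) = 0.014266.
z = (0.789671 − 0.814916)/0.014266 = -0.025245/0.014266 = -1.770.

z = -1.770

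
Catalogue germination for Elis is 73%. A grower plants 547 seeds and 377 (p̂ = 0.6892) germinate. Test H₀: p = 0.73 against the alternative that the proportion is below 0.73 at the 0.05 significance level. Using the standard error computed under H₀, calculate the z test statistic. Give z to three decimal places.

p̂ = 377/547 ≈ 0.68921.
Under H₀, SE = √(0.73·0.27/547) = √(0.000360329) = 0.01898.
z = (0.68921 − 0.73)/0.01898 = -0.04079/0.01898 = -2.149.
p-value = P(Z < -2.149) ≈ 0.0158, so at α = 0.05 we reject H₀.

z = -2.149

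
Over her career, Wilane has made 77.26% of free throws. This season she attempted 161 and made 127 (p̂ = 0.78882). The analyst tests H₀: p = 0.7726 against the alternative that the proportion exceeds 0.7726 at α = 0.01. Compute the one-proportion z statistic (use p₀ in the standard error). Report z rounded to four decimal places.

p̂ = 127/161 = 0.788820.
Under H₀, SE = √(0.7726·0.2274/161) = √(0.00109124) = 0.033034.
z = (0.788820 − 0.7726)/0.033034 = 0.016220/0.033034 = 0.4910.
p-value = P(Z > 0.491) ≈ 0.3117. With α = 0.01, fail to reject H₀.

z = 0.4910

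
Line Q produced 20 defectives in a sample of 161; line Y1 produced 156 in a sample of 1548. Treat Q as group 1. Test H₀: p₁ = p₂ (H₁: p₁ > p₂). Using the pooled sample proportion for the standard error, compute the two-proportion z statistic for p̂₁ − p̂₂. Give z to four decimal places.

z = 0.9317

p̂₁ = 20/161 ≈ 0.124224, p̂₂ = 156/1548 ≈ 0.100775.
Pooled p̂ = (20+156)/(161+1548) = 176/1709 = 0.102984.
SE = √(p̂(1−p̂)(1/n₁+1/n₂)) = √(0.102984·0.897016·0.00685717) = √(0.000633455) = 0.025169.
z = (0.124224 − 0.100775)/0.025169 = 0.023449/0.025169 = 0.9317.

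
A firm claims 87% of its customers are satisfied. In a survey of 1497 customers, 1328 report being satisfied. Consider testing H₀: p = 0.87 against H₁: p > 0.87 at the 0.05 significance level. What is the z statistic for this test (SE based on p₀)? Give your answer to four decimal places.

z = 1.9682

p̂ = 1328/1497 = 0.887108.
Under H₀, SE = √(0.87·0.13/1497) = √(7.55511e-05) = 0.008692.
z = (0.887108 − 0.87)/0.008692 = 0.017108/0.008692 = 1.9682.
p-value = P(Z > 1.968) ≈ 0.0245, so at α = 0.05 we reject H₀.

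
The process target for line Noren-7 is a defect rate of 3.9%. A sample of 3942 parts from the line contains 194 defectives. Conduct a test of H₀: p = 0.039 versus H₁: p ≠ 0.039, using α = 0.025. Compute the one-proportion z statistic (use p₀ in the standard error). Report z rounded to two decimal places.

z = 3.31

p̂ = 194/3942 = 0.04921.
Standard error under H₀: √(0.039×0.961/3942) = 0.00308.
z = (0.04921 − 0.039)/0.00308 = 0.01021/0.00308 = 3.31.
p-value = 2·P(Z > 3.312) ≈ 0.0009. With α = 0.025, reject H₀.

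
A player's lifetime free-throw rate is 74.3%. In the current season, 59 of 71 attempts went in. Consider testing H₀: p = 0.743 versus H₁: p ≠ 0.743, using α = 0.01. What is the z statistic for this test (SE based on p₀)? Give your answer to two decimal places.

p̂ = 59/71 ≈ 0.8310.
Standard error under H₀: √(0.743×0.257/71) = 0.0519.
z = (0.8310 − 0.743)/0.0519 = 0.0880/0.0519 = 1.70.
p-value = 2·P(Z > 1.697) ≈ 0.0898. With α = 0.01, fail to reject H₀.

z = 1.70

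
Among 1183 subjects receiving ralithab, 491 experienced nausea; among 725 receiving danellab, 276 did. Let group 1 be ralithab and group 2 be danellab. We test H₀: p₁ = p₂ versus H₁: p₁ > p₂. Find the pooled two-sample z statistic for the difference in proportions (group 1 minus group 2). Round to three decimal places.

p̂₁ = 491/1183 ≈ 0.41505, p̂₂ = 276/725 ≈ 0.38069.
Pooled p̂ = (491+276)/(1183+725) = 767/1908 = 0.40199.
SE = √(0.240394 × 0.00222462) = 0.02313.
z = (0.41505 − 0.38069)/0.02313 = 0.03436/0.02313 = 1.486.

z = 1.486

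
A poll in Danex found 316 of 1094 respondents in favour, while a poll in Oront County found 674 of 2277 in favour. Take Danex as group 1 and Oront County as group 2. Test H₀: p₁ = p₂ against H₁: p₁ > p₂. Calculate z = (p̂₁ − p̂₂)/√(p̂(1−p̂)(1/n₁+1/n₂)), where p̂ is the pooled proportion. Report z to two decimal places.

z = -0.43

p̂₁ = 316/1094 ≈ 0.2888, p̂₂ = 674/2277 ≈ 0.2960.
Pooled p̂ = (316+674)/(1094+2277) = 990/3371 = 0.2937.
SE = √(0.207433 × 0.00135325) = 0.0168.
z = (0.2888 − 0.2960)/0.0168 = -0.0072/0.0168 = -0.43.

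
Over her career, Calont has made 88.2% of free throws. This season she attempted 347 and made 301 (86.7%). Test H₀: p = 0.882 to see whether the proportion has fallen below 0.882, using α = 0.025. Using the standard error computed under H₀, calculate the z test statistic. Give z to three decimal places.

p̂ = 301/347 ≈ 0.86744.
SE = √(p₀(1−p₀)/n) = √(0.10408/347) = 0.01732.
z = (0.86744 − 0.882)/0.01732 = -0.01456/0.01732 = -0.841.
p-value = P(Z < -0.841) ≈ 0.2002. With α = 0.025, fail to reject H₀.

z = -0.841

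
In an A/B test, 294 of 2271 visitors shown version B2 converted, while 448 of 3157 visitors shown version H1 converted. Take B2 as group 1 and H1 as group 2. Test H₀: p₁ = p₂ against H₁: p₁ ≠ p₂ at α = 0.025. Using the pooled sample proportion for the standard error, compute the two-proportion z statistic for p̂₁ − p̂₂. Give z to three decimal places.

z = -1.317

p̂₁ = 294/2271 ≈ 0.12946, p̂₂ = 448/3157 ≈ 0.14191.
Pooled p̂ = (294+448)/(2271+3157) = 742/5428 = 0.13670.
SE = √(p̂(1−p̂)(1/n₁+1/n₂)) = √(0.13670·0.86330·0.000757091) = √(8.93459e-05) = 0.00945.
z = (0.12946 − 0.14191)/0.00945 = -0.01245/0.00945 = -1.317.
Two-sided p-value ≈ 2·Φ(−1.317) = 0.1878, so at α = 0.025 we fail to reject H₀.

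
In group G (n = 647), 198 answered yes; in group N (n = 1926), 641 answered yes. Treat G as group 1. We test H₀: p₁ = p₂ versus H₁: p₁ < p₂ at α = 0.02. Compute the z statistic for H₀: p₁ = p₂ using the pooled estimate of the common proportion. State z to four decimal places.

z = -1.2575

p̂₁ = 198/647 = 0.306028, p̂₂ = 641/1926 = 0.332814.
Pooled p̂ = (198+641)/(647+1926) = 839/2573 = 0.326079.
SE = √(p̂(1−p̂)(1/n₁+1/n₂)) = √(0.326079·0.673921·0.00206481) = √(0.000453744) = 0.021301.
z = (0.306028 − 0.332814)/0.021301 = -0.026786/0.021301 = -1.2575.
p-value = P(Z < -1.257) ≈ 0.1043. With α = 0.02, fail to reject H₀.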